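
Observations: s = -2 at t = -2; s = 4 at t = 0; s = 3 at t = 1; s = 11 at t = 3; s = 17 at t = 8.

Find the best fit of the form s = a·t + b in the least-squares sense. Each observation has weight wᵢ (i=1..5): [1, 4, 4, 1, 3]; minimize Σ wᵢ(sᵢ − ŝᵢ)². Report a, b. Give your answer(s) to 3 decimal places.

From the data, Σwᵢ·t·t = 209, Σwᵢ·t = 29, Σwᵢ·1 = 13.
And Σwᵢ·t·s = 457, Σwᵢ·s = 88.
Eliminating b: 13·(row 1) − 29·(row 2) gives 1876·a = 13·457 − 29·88 = 3389, so a = 3389/1876.
Then b = (88 − 29·(3389/1876))/13 = 5139/1876.

a = 1.807, b = 2.739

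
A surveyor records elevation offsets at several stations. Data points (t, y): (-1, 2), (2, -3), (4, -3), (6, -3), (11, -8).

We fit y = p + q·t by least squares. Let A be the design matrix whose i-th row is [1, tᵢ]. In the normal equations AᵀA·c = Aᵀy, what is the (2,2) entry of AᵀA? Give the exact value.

Row 2 ↔ basis t, column 2 ↔ basis t, so (AᵀA)_{2,2} = Σᵢ (t)·(t) = (-1)·(-1) + (2)·(2) + (4)·(4) + (6)·(6) + (11)·(11) = 178.

178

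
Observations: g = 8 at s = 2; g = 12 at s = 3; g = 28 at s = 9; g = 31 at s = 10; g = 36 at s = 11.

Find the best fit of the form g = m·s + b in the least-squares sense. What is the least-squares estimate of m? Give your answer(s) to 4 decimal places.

Normal-equation sums: Σs·s = 315, Σs = 35, Σ1 = 5.
Moment sums: Σs·g = 1010, Σg = 115.
det = 315·5 − 35² = 350.
m = (1010·5 − 35·115)/350 = 41/14; b = (315·115 − 35·1010)/350 = 5/2.

m = 2.9286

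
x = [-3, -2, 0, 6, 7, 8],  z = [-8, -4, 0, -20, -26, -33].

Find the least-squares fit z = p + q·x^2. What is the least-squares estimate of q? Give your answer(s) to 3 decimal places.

The normal system MᵀM·[p, q]ᵀ = Mᵀz is [[6, 162]; [162, 7890]]·[p, q]ᵀ = [-91, -4194]ᵀ.
Determinant 6·7890 − 162² = 21096.
p = ((-91)·7890 − 162·(-4194))/21096 = -6427/3516; q = (6·(-4194) − 162·(-91))/21096 = -579/1172.

q = -0.494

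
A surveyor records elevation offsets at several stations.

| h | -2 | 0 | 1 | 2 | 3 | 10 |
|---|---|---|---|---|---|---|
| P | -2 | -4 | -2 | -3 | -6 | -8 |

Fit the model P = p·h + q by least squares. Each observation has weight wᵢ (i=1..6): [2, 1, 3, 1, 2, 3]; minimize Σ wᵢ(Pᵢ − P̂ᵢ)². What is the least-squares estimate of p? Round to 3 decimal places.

Normal-equation sums: Σwᵢ·h·h = 333, Σwᵢ·h = 37, Σwᵢ·1 = 12.
And Σwᵢ·h·P = -280, Σwᵢ·P = -53.
Eliminating q: 12·(row 1) − 37·(row 2) gives 2627·p = 12·(-280) − 37·(-53) = -1399, so p = -1399/2627.
Then q = ((-53) − 37·(-1399/2627))/12 = -197/71.

p = -0.533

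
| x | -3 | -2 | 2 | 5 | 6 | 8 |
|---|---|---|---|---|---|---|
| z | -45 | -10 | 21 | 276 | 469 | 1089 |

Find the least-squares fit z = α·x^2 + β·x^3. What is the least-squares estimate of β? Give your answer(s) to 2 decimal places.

β = 1.99

Compute the Gram sums: Σx^2·x^2 = 6130, Σx^2·x^3 = 43426, Σx^3·x^3 = 325282.
Right-hand side: Σx^2·z = 93119, Σx^3·z = 694835.
AᵀA·[α, β]ᵀ = Aᵀz becomes [[6130, 43426]; [43426, 325282]]·[α, β]ᵀ = [93119, 694835]ᵀ.
Eliminating β: 325282·(row 1) − 43426·(row 2) gives 108161184·α = 325282·93119 − 43426·694835 = 116029848, so α = 4834577/4506716.
Then β = (694835 − 43426·(4834577/4506716))/325282 = 8981369/4506716.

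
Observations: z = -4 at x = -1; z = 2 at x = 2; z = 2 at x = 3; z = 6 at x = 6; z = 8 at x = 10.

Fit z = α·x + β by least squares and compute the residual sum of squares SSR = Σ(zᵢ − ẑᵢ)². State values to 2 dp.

SSR = 6.57

The normal equations are: 150·α + 20·β = 130;  20·α + 5·β = 14.
(Σx·x = 150, Σx = 20, Σ1 = 5, Σx·z = 130, Σz = 14.)
Eliminating β: 5·(row 1) − 20·(row 2) gives 350·α = 5·130 − 20·14 = 370, so α = 37/35.
Then β = (14 − 20·(37/35))/5 = -10/7.
Residuals: -53/35, 46/35, 9/35, 38/35, -8/7; SSR = 46/7.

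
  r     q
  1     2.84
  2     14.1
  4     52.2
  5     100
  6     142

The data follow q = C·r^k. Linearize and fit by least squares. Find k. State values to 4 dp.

Let Y = ln q. Fitting Y = k·ln r + ln C by least squares:
Σln r = 5.4806, Σ(ln r)² = 8.2030, Σln q = 17.2061, Σln r·ln q = 23.6085.
Normal system: [[8.2030, 5.4806]; [5.4806, 5]]·[k, ln C]ᵀ = [23.6085, 17.2061]ᵀ.
Δ = 8.2030·5 − (5.4806)² = 10.9774; k = (23.6085·5 − 5.4806·17.2061)/10.9774 = 2.16283, ln C = (8.2030·17.2061 − 5.4806·23.6085)/10.9774 = 1.07047.

k = 2.1628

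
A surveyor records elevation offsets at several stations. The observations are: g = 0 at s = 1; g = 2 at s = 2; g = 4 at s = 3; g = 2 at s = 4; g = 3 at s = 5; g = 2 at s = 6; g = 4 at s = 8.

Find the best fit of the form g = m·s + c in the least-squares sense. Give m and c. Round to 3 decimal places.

m = 0.361, c = 0.934

From the data, Σs·s = 155, Σs = 29, Σ1 = 7.
Moment sums: Σs·g = 83, Σg = 17.
So AᵀA·[m, c]ᵀ = Aᵀg: [[155, 29]; [29, 7]]·[m, c]ᵀ = [83, 17]ᵀ.
Δ = 155·7 − 29² = 244.
m = (83·7 − 29·17)/244 = 22/61; c = (155·17 − 29·83)/244 = 57/61.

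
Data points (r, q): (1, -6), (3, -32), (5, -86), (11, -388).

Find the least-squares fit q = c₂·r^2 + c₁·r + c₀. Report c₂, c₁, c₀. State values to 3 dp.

With design matrix A, AᵀA = [[15348, 1484, 156]; [1484, 156, 20]; [156, 20, 4]] and Aᵀq = [-49392, -4800, -512]ᵀ.
Row-reducing yields c₂ = -553/181, c₁ = -288/181, c₀ = -161/181.

c₂ = -3.055, c₁ = -1.591, c₀ = -0.890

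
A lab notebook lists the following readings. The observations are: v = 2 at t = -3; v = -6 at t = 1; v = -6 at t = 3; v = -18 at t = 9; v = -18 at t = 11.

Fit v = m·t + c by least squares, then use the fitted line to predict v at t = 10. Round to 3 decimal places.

v̂ = -17.795

From the data, Σt·t = 221, Σt = 21, Σ1 = 5.
For Xᵀv: Σt·v = -390, Σv = -46.
Normal equations: [[221, 21]; [21, 5]]·[m, c]ᵀ = [-390, -46]ᵀ.
Determinant 221·5 − 21² = 664.
m = ((-390)·5 − 21·(-46))/664 = -123/83; c = (221·(-46) − 21·(-390))/664 = -247/83.
At t = 10: v̂ = (-123/83)·(10) + (-247/83)·(1) = -1477/83.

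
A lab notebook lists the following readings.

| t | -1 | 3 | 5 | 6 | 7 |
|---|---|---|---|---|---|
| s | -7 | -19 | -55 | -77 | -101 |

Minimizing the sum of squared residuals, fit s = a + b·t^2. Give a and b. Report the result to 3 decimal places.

From the data, Σ1 = 5, Σt^2 = 120, Σt^2·t^2 = 4404.
For Mᵀs: Σs = -259, Σt^2·s = -9274.
Determinant 5·4404 − 120² = 7620.
a = ((-259)·4404 − 120·(-9274))/7620 = -2313/635; b = (5·(-9274) − 120·(-259))/7620 = -1529/762.

a = -3.643, b = -2.007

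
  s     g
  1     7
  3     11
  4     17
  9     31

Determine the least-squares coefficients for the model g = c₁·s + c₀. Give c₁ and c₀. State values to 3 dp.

AᵀA·[c₁, c₀]ᵀ = Aᵀg reads: 107·c₁ + 17·c₀ = 387;  17·c₁ + 4·c₀ = 66.
Determinant 107·4 − 17² = 139.
c₁ = (387·4 − 17·66)/139 = 426/139; c₀ = (107·66 − 17·387)/139 = 483/139.

c₁ = 3.065, c₀ = 3.475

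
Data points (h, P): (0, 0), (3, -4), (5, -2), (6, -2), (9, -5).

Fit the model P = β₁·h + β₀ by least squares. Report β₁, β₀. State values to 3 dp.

Setting ∂/∂β₁ … = 0 gives: 151·β₁ + 23·β₀ = -79;  23·β₁ + 5·β₀ = -13.
Δ = 151·5 − 23² = 226.
β₁ = ((-79)·5 − 23·(-13))/226 = -48/113; β₀ = (151·(-13) − 23·(-79))/226 = -73/113.

β₁ = -0.425, β₀ = -0.646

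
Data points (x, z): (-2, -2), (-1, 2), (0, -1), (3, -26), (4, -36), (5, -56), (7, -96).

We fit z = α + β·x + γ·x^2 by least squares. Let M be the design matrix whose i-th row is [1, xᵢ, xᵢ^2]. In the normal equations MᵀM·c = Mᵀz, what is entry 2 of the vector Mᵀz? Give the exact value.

Entry 2 ↔ basis x, so (Mᵀz)_{2} = Σᵢ (x)·zᵢ = (-2)·(-2) + (-1)·(2) + (0)·(-1) + (3)·(-26) + (4)·(-36) + (5)·(-56) + (7)·(-96) = -1172.

-1172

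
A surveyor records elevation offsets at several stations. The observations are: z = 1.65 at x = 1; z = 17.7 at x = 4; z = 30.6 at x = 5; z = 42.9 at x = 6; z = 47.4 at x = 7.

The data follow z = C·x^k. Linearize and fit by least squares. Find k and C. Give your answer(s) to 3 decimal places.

k = 1.771, C = 1.645

Taking logs, ln z = k·ln x + ln C, so regress ln z on ln x.
Σln x = 6.7334, Σ(ln x)² = 11.5091, Σln z = 14.4128, Σln x·ln z = 23.7330.
Normal system: [[11.5091, 6.7334]; [6.7334, 5]]·[k, ln C]ᵀ = [23.7330, 14.4128]ᵀ.
Δ = 11.5091·5 − (6.7334)² = 12.2067; k = (23.7330·5 − 6.7334·14.4128)/12.2067 = 1.77098, ln C = (11.5091·14.4128 − 6.7334·23.7330)/12.2067 = 0.49763, so C = exp(0.49763) = 1.64481.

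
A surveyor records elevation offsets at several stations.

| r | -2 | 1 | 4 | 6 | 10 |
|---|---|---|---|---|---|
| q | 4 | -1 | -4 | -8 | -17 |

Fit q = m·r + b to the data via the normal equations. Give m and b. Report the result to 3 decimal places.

Forming AᵀA = [[157, 19]; [19, 5]] and Aᵀq = [-243, -26]ᵀ gives AᵀA·[m, b]ᵀ = Aᵀq.
det = 157·5 − 19² = 424.
m = ((-243)·5 − 19·(-26))/424 = -721/424; b = (157·(-26) − 19·(-243))/424 = 535/424.

m = -1.700, b = 1.262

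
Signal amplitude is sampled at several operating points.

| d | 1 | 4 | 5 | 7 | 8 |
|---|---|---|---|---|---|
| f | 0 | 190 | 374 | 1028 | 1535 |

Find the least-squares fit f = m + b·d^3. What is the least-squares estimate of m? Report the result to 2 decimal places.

m = -2.25

AᵀA·[m, b]ᵀ = Aᵀf reads: 5·m + 1045·b = 3127;  1045·m + 399515·b = 1197434.
(Σ1 = 5, Σd^3 = 1045, Σd^3·d^3 = 399515, Σf = 3127, Σd^3·f = 1197434.)
Determinant 5·399515 − 1045² = 905550.
m = (3127·399515 − 1045·1197434)/905550 = -27135/12074; b = (5·1197434 − 1045·3127)/905550 = 181297/60370.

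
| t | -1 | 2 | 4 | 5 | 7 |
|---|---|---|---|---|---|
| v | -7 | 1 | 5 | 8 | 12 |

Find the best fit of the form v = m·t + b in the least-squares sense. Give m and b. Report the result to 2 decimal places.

m = 2.38, b = -4.28

Setting ∂/∂m … = 0 gives: 95·m + 17·b = 153;  17·m + 5·b = 19.
det = 95·5 − 17² = 186.
m = (153·5 − 17·19)/186 = 221/93; b = (95·19 − 17·153)/186 = -398/93.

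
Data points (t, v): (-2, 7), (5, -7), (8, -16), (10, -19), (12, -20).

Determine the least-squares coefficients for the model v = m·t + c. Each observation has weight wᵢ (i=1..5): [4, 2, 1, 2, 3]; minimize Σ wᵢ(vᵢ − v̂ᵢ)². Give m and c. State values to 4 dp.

Normal-equation sums: Σwᵢ·t·t = 762, Σwᵢ·t = 66, Σwᵢ·1 = 12.
Moment sums: Σwᵢ·t·v = -1354, Σwᵢ·v = -100.
Normal equations: [[762, 66]; [66, 12]]·[m, c]ᵀ = [-1354, -100]ᵀ.
Eliminating c: 12·(row 1) − 66·(row 2) gives 4788·m = 12·(-1354) − 66·(-100) = -9648, so m = -268/133.
Then c = ((-100) − 66·(-268/133))/12 = 1097/399.

m = -2.0150, c = 2.7494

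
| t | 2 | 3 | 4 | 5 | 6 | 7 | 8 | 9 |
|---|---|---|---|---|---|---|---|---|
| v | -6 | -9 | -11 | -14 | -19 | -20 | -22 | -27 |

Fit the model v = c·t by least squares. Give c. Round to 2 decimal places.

c = -2.91

With design matrix X, XᵀX = [[284]] and Xᵀv = [-826]ᵀ.
Hence c = -826 / 284 ≈ -2.90845.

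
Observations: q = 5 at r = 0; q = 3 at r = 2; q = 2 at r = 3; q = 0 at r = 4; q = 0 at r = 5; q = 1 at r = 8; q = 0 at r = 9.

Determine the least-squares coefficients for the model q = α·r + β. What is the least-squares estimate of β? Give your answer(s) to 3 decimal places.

AᵀA·[α, β]ᵀ = Aᵀq reads: 199·α + 31·β = 20;  31·α + 7·β = 11.
Δ = 199·7 − 31² = 432.
α = (20·7 − 31·11)/432 = -67/144; β = (199·11 − 31·20)/432 = 523/144.

β = 3.632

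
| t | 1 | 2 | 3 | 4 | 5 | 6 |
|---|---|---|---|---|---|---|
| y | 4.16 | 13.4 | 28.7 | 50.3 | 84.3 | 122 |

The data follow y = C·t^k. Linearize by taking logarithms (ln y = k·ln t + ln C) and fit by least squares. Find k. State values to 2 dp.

Linearized form: ln y = k·ln t + ln C. From the 6 transformed points,
AᵀA = [[9.4099, 6.5793]; [6.5793, 6]], rhs = [26.6628, 20.5341]ᵀ  (here Σln t = 6.5793, Σ(ln t)² = 9.4099, Σln y = 20.5341, Σln t·ln y = 26.6628).
Solving (det = 13.1729): k = 1.88859, ln C = 1.35143.

k = 1.89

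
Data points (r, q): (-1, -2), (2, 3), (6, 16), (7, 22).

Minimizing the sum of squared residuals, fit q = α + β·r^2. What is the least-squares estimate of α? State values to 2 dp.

Normal-equation sums: Σ1 = 4, Σr^2 = 90, Σr^2·r^2 = 3714.
And Σq = 39, Σr^2·q = 1664.
Normal equations: [[4, 90]; [90, 3714]]·[α, β]ᵀ = [39, 1664]ᵀ.
det = 4·3714 − 90² = 6756.
α = (39·3714 − 90·1664)/6756 = -819/1126; β = (4·1664 − 90·39)/6756 = 1573/3378.

α = -0.73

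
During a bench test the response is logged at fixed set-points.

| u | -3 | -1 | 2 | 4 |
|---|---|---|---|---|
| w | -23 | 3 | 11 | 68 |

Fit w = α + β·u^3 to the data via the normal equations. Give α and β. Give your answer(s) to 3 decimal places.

The normal system AᵀA·[α, β]ᵀ = Aᵀw is [[4, 44]; [44, 4890]]·[α, β]ᵀ = [59, 5058]ᵀ.
Δ = 4·4890 − 44² = 17624.
α = (59·4890 − 44·5058)/17624 = 32979/8812; β = (4·5058 − 44·59)/17624 = 4409/4406.

α = 3.743, β = 1.001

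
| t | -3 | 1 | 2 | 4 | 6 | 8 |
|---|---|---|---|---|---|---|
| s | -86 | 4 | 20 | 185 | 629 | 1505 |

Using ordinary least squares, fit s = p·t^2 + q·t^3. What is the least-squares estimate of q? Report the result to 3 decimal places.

Normal-equation sums: Σt^2·t^2 = 5746, Σt^2·t^3 = 41358, Σt^3·t^3 = 313690.
And Σt^2·s = 121234, Σt^3·s = 920750.
Normal equations: [[5746, 41358]; [41358, 313690]]·[p, q]ᵀ = [121234, 920750]ᵀ.
Determinant 5746·313690 − 41358² = 91978576.
p = (121234·313690 − 41358·920750)/91978576 = -3155315/5748661; q = (5746·920750 − 41358·121234)/91978576 = 17289608/5748661.

q = 3.008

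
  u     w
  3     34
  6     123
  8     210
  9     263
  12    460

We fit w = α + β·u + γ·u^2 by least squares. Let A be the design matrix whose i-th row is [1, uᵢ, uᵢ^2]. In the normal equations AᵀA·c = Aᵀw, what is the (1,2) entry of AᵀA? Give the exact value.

38

Row 1 ↔ basis 1, column 2 ↔ basis u, so (AᵀA)_{1,2} = Σᵢ u = (1)·(3) + (1)·(6) + (1)·(8) + (1)·(9) + (1)·(12) = 38.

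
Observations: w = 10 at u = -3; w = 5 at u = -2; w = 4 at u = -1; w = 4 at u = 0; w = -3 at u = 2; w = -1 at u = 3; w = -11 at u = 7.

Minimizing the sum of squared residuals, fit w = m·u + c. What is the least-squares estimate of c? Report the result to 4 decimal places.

c = 2.7984

With design matrix X, XᵀX = [[76, 6]; [6, 7]] and Xᵀw = [-130, 8]ᵀ.
det = 76·7 − 6² = 496.
m = ((-130)·7 − 6·8)/496 = -479/248; c = (76·8 − 6·(-130))/496 = 347/124.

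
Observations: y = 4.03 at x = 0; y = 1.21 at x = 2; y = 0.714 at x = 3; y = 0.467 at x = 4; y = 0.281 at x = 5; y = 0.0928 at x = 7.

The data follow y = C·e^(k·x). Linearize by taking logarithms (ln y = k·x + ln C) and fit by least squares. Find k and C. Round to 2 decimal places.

k = -0.53, C = 3.76

Taking logs, ln y = k·x + ln C, so regress ln y on x.
Σx = 21.0000, Σ(x)² = 103.0000, Σln y = -3.1606, Σx·ln y = -26.6632.
Equations: 103.0000·k + 21.0000·ln C = -26.6632;  21.0000·k + 6·ln C = -3.1606.
Δ = 103.0000·6 − (21.0000)² = 177.0000; k = (-26.6632·6 − 21.0000·-3.1606)/177.0000 = -0.52885, ln C = (103.0000·-3.1606 − 21.0000·-26.6632)/177.0000 = 1.32420, so C = exp(1.32420) = 3.75919.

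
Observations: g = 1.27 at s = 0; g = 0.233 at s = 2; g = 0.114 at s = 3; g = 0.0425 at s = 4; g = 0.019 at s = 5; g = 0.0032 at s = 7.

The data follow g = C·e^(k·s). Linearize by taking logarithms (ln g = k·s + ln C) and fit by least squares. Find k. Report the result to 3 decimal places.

Linearized form: ln g = k·s + ln C. From the 6 transformed points,
XᵀX = [[103.0000, 21.0000]; [21.0000, 6]], rhs = [-82.0899, -16.2554]ᵀ  (here Σs = 21.0000, Σ(s)² = 103.0000, Σln g = -16.2554, Σs·ln g = -82.0899).
Slope k = (n·Σs·ln g − Σs·Σln g)/(n·Σ(s)² − (Σs)²) = (6·-82.0899 − 21.0000·-16.2554)/177.0000 = -0.85410; ln C = (Σln g − k·Σs)/n = 0.28011.

k = -0.854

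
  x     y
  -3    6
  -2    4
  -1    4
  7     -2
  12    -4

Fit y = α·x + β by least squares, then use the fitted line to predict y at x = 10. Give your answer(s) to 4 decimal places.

ŷ = -3.2194

Forming AᵀA = [[207, 13]; [13, 5]] and Aᵀy = [-92, 8]ᵀ gives AᵀA·[α, β]ᵀ = Aᵀy.
Eliminating β: 5·(row 1) − 13·(row 2) gives 866·α = 5·(-92) − 13·8 = -564, so α = -282/433.
Then β = (8 − 13·(-282/433))/5 = 1426/433.
At x = 10: ŷ = (-282/433)·(10) + (1426/433)·(1) = -1394/433.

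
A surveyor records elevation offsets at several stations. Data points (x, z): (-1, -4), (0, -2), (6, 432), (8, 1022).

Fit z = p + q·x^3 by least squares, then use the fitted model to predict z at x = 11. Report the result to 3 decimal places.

Entries of MᵀM: Σ1 = 4, Σx^3 = 727, Σx^3·x^3 = 308801.
And Σz = 1448, Σx^3·z = 616580.
MᵀM·[p, q]ᵀ = Mᵀz becomes [[4, 727]; [727, 308801]]·[p, q]ᵀ = [1448, 616580]ᵀ.
Eliminating q: 308801·(row 1) − 727·(row 2) gives 706675·p = 308801·1448 − 727·616580 = -1109812, so p = -1109812/706675.
Then q = (616580 − 727·(-1109812/706675))/308801 = 1413624/706675.
At x = 11: ẑ = (-1109812/706675)·(1) + (1413624/706675)·(1331) = 1880423732/706675.

ẑ = 2660.946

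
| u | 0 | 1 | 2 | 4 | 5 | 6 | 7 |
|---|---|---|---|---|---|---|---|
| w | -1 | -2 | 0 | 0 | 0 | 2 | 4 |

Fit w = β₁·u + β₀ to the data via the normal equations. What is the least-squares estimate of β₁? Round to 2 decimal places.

β₁ = 0.65

Normal-equation sums: Σu·u = 131, Σu = 25, Σ1 = 7.
Moment sums: Σu·w = 38, Σw = 3.
Normal equations: [[131, 25]; [25, 7]]·[β₁, β₀]ᵀ = [38, 3]ᵀ.
Δ = 131·7 − 25² = 292.
β₁ = (38·7 − 25·3)/292 = 191/292; β₀ = (131·3 − 25·38)/292 = -557/292.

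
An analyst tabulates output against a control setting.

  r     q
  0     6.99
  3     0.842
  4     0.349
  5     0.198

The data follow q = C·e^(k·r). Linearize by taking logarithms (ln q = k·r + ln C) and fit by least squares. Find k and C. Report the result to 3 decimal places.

k = -0.723, C = 6.992

With ln qᵢ as the transformed response and rᵢ as the regressor:
Σr = 12.0000, Σ(r)² = 50.0000, Σln q = -0.8997, Σr·ln q = -12.8241.
Normal system: [[50.0000, 12.0000]; [12.0000, 4]]·[k, ln C]ᵀ = [-12.8241, -0.8997]ᵀ.
Slope k = (n·Σr·ln q − Σr·Σln q)/(n·Σ(r)² − (Σr)²) = (4·-12.8241 − 12.0000·-0.8997)/56.0000 = -0.72322; ln C = (Σln q − k·Σr)/n = 1.94475, so C = exp(1.94475) = 6.99187.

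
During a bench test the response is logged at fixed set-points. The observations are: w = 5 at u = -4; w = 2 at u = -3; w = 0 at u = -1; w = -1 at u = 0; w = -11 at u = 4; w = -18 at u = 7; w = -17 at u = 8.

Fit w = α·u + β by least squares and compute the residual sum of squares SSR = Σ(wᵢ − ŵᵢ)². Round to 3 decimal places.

Entries of AᵀA: Σu·u = 155, Σu = 11, Σ1 = 7.
For Aᵀw: Σu·w = -332, Σw = -40.
AᵀA·[α, β]ᵀ = Aᵀw becomes [[155, 11]; [11, 7]]·[α, β]ᵀ = [-332, -40]ᵀ.
Eliminating β: 7·(row 1) − 11·(row 2) gives 964·α = 7·(-332) − 11·(-40) = -1884, so α = -471/241.
Then β = ((-40) − 11·(-471/241))/7 = -637/241.
Residuals: -42/241, -294/241, 166/241, 396/241, -130/241, -404/241, 308/241; SSR = 2272/241.

SSR = 9.427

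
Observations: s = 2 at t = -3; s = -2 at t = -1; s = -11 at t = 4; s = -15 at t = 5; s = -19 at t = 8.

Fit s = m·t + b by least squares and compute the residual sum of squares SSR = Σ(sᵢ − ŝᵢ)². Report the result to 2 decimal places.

SSR = 2.56

The normal equations are: 115·m + 13·b = -275;  13·m + 5·b = -45.
Determinant 115·5 − 13² = 406.
m = ((-275)·5 − 13·(-45))/406 = -395/203; b = (115·(-45) − 13·(-275))/406 = -800/203.
Residuals: 3/29, -1/203, 21/29, -270/203, 103/203; SSR = 520/203.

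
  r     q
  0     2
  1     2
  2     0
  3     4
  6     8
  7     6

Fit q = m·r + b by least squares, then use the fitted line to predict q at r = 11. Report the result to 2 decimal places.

q̂ = 10.59

The normal equations are: 99·m + 19·b = 104;  19·m + 6·b = 22.
(Σr·r = 99, Σr = 19, Σ1 = 6, Σr·q = 104, Σq = 22.)
Eliminating b: 6·(row 1) − 19·(row 2) gives 233·m = 6·104 − 19·22 = 206, so m = 206/233.
Then b = (22 − 19·(206/233))/6 = 202/233.
At r = 11: q̂ = (206/233)·(11) + (202/233)·(1) = 2468/233.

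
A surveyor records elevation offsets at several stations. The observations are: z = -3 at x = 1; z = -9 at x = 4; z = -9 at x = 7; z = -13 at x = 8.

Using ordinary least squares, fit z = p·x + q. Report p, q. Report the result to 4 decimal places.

Compute the Gram sums: Σx·x = 130, Σx = 20, Σ1 = 4.
Right-hand side: Σx·z = -206, Σz = -34.
Determinant 130·4 − 20² = 120.
p = ((-206)·4 − 20·(-34))/120 = -6/5; q = (130·(-34) − 20·(-206))/120 = -5/2.

p = -1.2000, q = -2.5000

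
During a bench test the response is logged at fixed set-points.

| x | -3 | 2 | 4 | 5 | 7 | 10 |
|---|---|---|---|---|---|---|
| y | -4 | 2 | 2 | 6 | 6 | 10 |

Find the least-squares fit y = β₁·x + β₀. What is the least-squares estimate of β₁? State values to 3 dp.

The normal system AᵀA·[β₁, β₀]ᵀ = Aᵀy is [[203, 25]; [25, 6]]·[β₁, β₀]ᵀ = [196, 22]ᵀ.
det = 203·6 − 25² = 593.
β₁ = (196·6 − 25·22)/593 = 626/593; β₀ = (203·22 − 25·196)/593 = -434/593.

β₁ = 1.056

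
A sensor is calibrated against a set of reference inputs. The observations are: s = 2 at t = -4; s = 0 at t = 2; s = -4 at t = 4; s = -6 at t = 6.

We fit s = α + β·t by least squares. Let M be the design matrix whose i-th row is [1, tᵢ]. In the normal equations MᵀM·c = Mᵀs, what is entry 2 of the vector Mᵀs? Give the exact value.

Entry 2 ↔ basis t, so (Mᵀs)_{2} = Σᵢ (t)·sᵢ = (-4)·(2) + (2)·(0) + (4)·(-4) + (6)·(-6) = -60.

-60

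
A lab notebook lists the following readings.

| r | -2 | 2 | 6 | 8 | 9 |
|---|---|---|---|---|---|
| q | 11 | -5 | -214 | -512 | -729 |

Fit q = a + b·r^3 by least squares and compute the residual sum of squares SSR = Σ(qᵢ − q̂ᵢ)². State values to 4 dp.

SSR = 0.5252

Sums needed: Σ1 = 5, Σr^3 = 1457, Σr^3·r^3 = 840369.
Right-hand side: Σq = -1449, Σr^3·q = -839937.
So MᵀM·[a, b]ᵀ = Mᵀq: [[5, 1457]; [1457, 840369]]·[a, b]ᵀ = [-1449, -839937]ᵀ.
det = 5·840369 − 1457² = 2078996.
a = ((-1449)·840369 − 1457·(-839937))/2078996 = 1523382/519749; b = (5·(-839937) − 1457·(-1449))/2078996 = -522123/519749.
Residuals: 16873/519749, 54857/519749, 28900/519749, -307894/519749, 207264/519749; SSR = 272990/519749.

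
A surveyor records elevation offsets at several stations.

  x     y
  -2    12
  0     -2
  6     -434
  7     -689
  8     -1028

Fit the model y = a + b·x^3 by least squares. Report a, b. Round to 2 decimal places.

a = -2.69, b = -2.00

Entries of MᵀM: Σ1 = 5, Σx^3 = 1063, Σx^3·x^3 = 426513.
Moment sums: Σy = -2141, Σx^3·y = -856503.
Normal equations: [[5, 1063]; [1063, 426513]]·[a, b]ᵀ = [-2141, -856503]ᵀ.
Eliminating b: 426513·(row 1) − 1063·(row 2) gives 1002596·a = 426513·(-2141) − 1063·(-856503) = -2701644, so a = -675411/250649.
Then b = ((-856503) − 1063·(-675411/250649))/426513 = -501658/250649.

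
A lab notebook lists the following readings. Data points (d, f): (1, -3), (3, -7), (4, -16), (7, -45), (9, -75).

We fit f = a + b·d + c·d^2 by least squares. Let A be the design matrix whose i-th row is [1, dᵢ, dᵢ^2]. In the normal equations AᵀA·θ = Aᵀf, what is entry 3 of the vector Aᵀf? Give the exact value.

Entry 3 ↔ basis d^2, so (Aᵀf)_{3} = Σᵢ (d^2)·fᵢ = (1)·(-3) + (9)·(-7) + (16)·(-16) + (49)·(-45) + (81)·(-75) = -8602.

-8602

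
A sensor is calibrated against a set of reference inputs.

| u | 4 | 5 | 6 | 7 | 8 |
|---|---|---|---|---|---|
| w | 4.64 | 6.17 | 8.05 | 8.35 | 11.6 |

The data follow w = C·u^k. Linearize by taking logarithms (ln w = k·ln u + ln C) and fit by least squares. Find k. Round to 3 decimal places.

k = 1.235

Let Y = ln w. Fitting Y = k·ln u + ln C by least squares:
Σln u = 8.8128, Σ(ln u)² = 15.8331, Σln w = 10.0134, Σln u·ln w = 18.0197.
Equations: 15.8331·k + 8.8128·ln C = 18.0197;  8.8128·k + 5·ln C = 10.0134.
Slope k = (n·Σln u·ln w − Σln u·Σln w)/(n·Σ(ln u)² − (Σln u)²) = (5·18.0197 − 8.8128·10.0134)/1.4995 = 1.23543; ln C = (Σln w − k·Σln u)/n = -0.17486.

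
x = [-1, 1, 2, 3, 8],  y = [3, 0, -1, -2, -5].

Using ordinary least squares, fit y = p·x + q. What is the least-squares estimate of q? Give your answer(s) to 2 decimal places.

q = 1.19

Compute the Gram sums: Σx·x = 79, Σx = 13, Σ1 = 5.
Moment sums: Σx·y = -51, Σy = -5.
Determinant 79·5 − 13² = 226.
p = ((-51)·5 − 13·(-5))/226 = -95/113; q = (79·(-5) − 13·(-51))/226 = 134/113.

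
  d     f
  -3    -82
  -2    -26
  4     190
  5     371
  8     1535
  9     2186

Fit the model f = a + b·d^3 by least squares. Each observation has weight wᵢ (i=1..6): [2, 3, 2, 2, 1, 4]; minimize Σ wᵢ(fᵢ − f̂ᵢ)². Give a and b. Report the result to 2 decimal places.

Sums needed: Σwᵢ·1 = 14, Σwᵢ·d^3 = 3728, Σwᵢ·d^3·d^3 = 2429000.
Moment sums: Σwᵢ·f = 11159, Σwᵢ·d^3·f = 7282418.
Determinant 14·2429000 − 3728² = 20108016.
a = (11159·2429000 − 3728·7282418)/20108016 = -606157/279278; b = (14·7282418 − 3728·11159)/20108016 = 1676475/558556.

a = -2.17, b = 3.00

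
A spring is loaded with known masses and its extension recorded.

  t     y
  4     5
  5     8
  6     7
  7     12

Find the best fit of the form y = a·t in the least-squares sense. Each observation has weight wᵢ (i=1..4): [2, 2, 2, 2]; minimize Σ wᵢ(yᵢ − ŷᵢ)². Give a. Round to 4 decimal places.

Compute the Gram sums: Σwᵢ·t·t = 252.
For XᵀWy: Σwᵢ·t·y = 372.
XᵀWX·[a]ᵀ = XᵀWy becomes [[252]]·[a]ᵀ = [372]ᵀ.
Hence a = 372 / 252 ≈ 1.47619.

a = 1.4762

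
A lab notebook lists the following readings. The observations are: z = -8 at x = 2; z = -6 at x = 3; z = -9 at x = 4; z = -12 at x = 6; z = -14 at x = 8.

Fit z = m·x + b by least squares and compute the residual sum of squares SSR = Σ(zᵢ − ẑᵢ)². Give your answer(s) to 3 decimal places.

SSR = 5.543

Forming MᵀM = [[129, 23]; [23, 5]] and Mᵀz = [-254, -49]ᵀ gives MᵀM·[m, b]ᵀ = Mᵀz.
Determinant 129·5 − 23² = 116.
m = ((-254)·5 − 23·(-49))/116 = -143/116; b = (129·(-49) − 23·(-254))/116 = -479/116.
Residuals: -163/116, 53/29, 7/116, -55/116, -1/116; SSR = 643/116.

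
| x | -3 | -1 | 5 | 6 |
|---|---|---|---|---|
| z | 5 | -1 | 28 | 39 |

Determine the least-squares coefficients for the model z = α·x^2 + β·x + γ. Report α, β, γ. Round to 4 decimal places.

α = 0.9560, β = 0.9414, γ = -0.8663

With design matrix M, MᵀM = [[2003, 313, 71]; [313, 71, 7]; [71, 7, 4]] and Mᵀz = [2148, 360, 71]ᵀ.
Row-reducing yields α = 1021/1068, β = 5027/5340, γ = -771/890.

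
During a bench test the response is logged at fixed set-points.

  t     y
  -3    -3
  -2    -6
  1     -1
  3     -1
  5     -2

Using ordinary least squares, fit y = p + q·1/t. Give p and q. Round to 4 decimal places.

The normal equations are: 5·p + (7/10)·q = -13;  (7/10)·p + (1361/900)·q = 34/15.
(Σ1 = 5, Σ1/t = 7/10, Σ1/t·1/t = 1361/900, Σy = -13, Σ1/t·y = 34/15.)
det = 5·(1361/900) − (7/10)² = 1591/225.
p = ((-13)·(1361/900) − (7/10)·(34/15))/(1591/225) = -19121/6364; q = (5·(34/15) − (7/10)·(-13))/(1591/225) = 9195/3182.

p = -3.0046, q = 2.8897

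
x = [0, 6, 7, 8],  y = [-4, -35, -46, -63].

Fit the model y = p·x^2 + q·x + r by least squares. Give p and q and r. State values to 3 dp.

Normal-equation sums: Σx^2·x^2 = 7793, Σx^2·x = 1071, Σx^2 = 149, Σx·x = 149, Σx = 21, Σ1 = 4.
Right-hand side: Σx^2·y = -7546, Σx·y = -1036, Σy = -148.
Normal equations: [[7793, 1071, 149]; [1071, 149, 21]; [149, 21, 4]]·[p, q, r]ᵀ = [-7546, -1036, -148]ᵀ.
Inverting the 3×3 Gram matrix, [p, q, r]ᵀ = [-1597/1412, 12313/7060, -14211/3530]ᵀ.

p = -1.131, q = 1.744, r = -4.026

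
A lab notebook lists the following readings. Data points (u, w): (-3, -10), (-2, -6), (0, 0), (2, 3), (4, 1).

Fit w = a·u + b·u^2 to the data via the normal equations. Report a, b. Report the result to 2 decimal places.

a = 2.07, b = -0.44

Setting ∂/∂a … = 0 gives: 33·a + 37·b = 52;  37·a + 369·b = -86.
Determinant 33·369 − 37² = 10808.
a = (52·369 − 37·(-86))/10808 = 11185/5404; b = (33·(-86) − 37·52)/10808 = -2381/5404.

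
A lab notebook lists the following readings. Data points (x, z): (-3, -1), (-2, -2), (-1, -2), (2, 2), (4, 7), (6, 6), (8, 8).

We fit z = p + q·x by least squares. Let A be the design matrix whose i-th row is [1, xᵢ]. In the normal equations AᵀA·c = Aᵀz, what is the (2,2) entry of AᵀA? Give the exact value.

134

Row 2 ↔ basis x, column 2 ↔ basis x, so (AᵀA)_{2,2} = Σᵢ (x)·(x) = (-3)·(-3) + (-2)·(-2) + (-1)·(-1) + (2)·(2) + (4)·(4) + (6)·(6) + (8)·(8) = 134.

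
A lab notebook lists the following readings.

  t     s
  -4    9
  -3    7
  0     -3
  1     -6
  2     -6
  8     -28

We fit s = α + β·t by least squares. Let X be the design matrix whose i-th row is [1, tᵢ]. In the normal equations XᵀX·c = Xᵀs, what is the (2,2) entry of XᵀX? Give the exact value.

94

Row 2 ↔ basis t, column 2 ↔ basis t, so (XᵀX)_{2,2} = Σᵢ (t)·(t) = (-4)·(-4) + (-3)·(-3) + (0)·(0) + (1)·(1) + (2)·(2) + (8)·(8) = 94.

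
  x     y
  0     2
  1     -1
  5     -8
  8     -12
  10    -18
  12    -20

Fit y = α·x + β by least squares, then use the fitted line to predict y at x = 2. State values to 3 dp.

Normal-equation sums: Σx·x = 334, Σx = 36, Σ1 = 6.
Right-hand side: Σx·y = -557, Σy = -57.
Normal equations: [[334, 36]; [36, 6]]·[α, β]ᵀ = [-557, -57]ᵀ.
Δ = 334·6 − 36² = 708.
α = ((-557)·6 − 36·(-57))/708 = -215/118; β = (334·(-57) − 36·(-557))/708 = 169/118.
At x = 2: ŷ = (-215/118)·(2) + (169/118)·(1) = -261/118.

ŷ = -2.212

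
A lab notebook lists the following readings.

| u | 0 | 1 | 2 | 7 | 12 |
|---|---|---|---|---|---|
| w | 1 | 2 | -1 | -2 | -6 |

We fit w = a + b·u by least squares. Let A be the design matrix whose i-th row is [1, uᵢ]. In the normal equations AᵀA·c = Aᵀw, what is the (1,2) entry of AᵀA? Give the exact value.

Row 1 ↔ basis 1, column 2 ↔ basis u, so (AᵀA)_{1,2} = Σᵢ u = (1)·(0) + (1)·(1) + (1)·(2) + (1)·(7) + (1)·(12) = 22.

22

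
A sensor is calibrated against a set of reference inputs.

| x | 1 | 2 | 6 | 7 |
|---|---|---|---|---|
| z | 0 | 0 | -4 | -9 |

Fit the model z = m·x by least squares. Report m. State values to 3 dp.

Normal-equation sums: Σx·x = 90.
Right-hand side: Σx·z = -87.
Normal equations: [[90]]·[m]ᵀ = [-87]ᵀ.
Hence m = -87 / 90 ≈ -0.966667.

m = -0.967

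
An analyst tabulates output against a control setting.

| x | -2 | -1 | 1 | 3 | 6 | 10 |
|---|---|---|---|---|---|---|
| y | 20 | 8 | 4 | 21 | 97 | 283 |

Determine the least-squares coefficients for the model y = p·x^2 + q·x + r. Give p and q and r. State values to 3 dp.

The normal system AᵀA·[p, q, r]ᵀ = Aᵀy is [[11395, 1235, 151]; [1235, 151, 17]; [151, 17, 6]]·[p, q, r]ᵀ = [32073, 3431, 433]ᵀ.
Inverting the 3×3 Gram matrix, [p, q, r]ᵀ = [1195355/388452, -1056445/388452, 157241/64742]ᵀ.

p = 3.077, q = -2.720, r = 2.429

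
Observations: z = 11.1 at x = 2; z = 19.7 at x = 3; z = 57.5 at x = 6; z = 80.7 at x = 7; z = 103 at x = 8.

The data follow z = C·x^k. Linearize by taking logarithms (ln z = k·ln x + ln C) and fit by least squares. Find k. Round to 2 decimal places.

Taking logs, ln z = k·ln x + ln C, so regress ln z on ln x.
Σln x = 7.6089, Σ(ln x)² = 13.0084, Σln z = 18.4648, Σln x·ln z = 30.3844.
Equations: 13.0084·k + 7.6089·ln C = 30.3844;  7.6089·k + 5·ln C = 18.4648.
Slope k = (n·Σln x·ln z − Σln x·Σln z)/(n·Σ(ln x)² − (Σln x)²) = (5·30.3844 − 7.6089·18.4648)/7.1473 = 1.59856; ln C = (Σln z − k·Σln x)/n = 1.26031.

k = 1.60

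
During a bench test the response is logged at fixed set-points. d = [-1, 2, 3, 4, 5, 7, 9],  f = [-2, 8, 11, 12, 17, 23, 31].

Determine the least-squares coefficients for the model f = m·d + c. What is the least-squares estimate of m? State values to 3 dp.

m = 3.233

Normal-equation sums: Σd·d = 185, Σd = 29, Σ1 = 7.
For Mᵀf: Σd·f = 624, Σf = 100.
Δ = 185·7 − 29² = 454.
m = (624·7 − 29·100)/454 = 734/227; c = (185·100 − 29·624)/454 = 202/227.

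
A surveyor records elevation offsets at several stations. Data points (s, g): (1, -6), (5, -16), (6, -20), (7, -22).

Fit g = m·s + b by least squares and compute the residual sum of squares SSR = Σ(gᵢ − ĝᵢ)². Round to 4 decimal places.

The normal equations are: 111·m + 19·b = -360;  19·m + 4·b = -64.
det = 111·4 − 19² = 83.
m = ((-360)·4 − 19·(-64))/83 = -224/83; b = (111·(-64) − 19·(-360))/83 = -264/83.
Residuals: -10/83, 56/83, -52/83, 6/83; SSR = 72/83.

SSR = 0.8675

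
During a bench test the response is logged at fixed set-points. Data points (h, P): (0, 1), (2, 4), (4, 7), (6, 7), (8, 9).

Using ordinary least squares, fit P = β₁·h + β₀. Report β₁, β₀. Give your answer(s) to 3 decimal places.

β₁ = 0.950, β₀ = 1.800

Entries of MᵀM: Σh·h = 120, Σh = 20, Σ1 = 5.
And Σh·P = 150, ΣP = 28.
So MᵀM·[β₁, β₀]ᵀ = MᵀP: [[120, 20]; [20, 5]]·[β₁, β₀]ᵀ = [150, 28]ᵀ.
Eliminating β₀: 5·(row 1) − 20·(row 2) gives 200·β₁ = 5·150 − 20·28 = 190, so β₁ = 19/20.
Then β₀ = (28 − 20·(19/20))/5 = 9/5.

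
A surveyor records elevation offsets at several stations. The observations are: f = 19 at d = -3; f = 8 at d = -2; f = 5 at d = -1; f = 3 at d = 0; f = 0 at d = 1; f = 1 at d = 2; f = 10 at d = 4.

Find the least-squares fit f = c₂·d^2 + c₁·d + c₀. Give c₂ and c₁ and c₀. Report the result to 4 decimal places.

Sums needed: Σd^2·d^2 = 371, Σd^2·d = 37, Σd^2 = 35, Σd·d = 35, Σd = 1, Σ1 = 7.
Moment sums: Σd^2·f = 372, Σd·f = -36, Σf = 46.
Inverting the 3×3 Gram matrix, [c₂, c₁, c₀]ᵀ = [263/242, -537/242, 16/11]ᵀ.

c₂ = 1.0868, c₁ = -2.2190, c₀ = 1.4545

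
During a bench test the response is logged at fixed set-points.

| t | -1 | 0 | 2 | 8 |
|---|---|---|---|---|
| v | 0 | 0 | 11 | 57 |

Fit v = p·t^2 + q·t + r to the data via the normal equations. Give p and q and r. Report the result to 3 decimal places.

With design matrix X, XᵀX = [[4113, 519, 69]; [519, 69, 9]; [69, 9, 4]] and Xᵀv = [3692, 478, 68]ᵀ.
Solving the 3×3 system (Gaussian elimination) gives p = 611/1356, q = 4481/1356, r = 405/226.

p = 0.451, q = 3.305, r = 1.792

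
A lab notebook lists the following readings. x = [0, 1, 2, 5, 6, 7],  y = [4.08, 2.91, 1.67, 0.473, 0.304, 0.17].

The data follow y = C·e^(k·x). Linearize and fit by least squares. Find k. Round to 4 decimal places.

Linearized form: ln y = k·x + ln C. From the 6 transformed points,
Σx = 21.0000, Σ(x)² = 115.0000, Σln y = -0.7243, Σx·ln y = -21.1976.
Equations: 115.0000·k + 21.0000·ln C = -21.1976;  21.0000·k + 6·ln C = -0.7243.
Solving (det = 249.0000): k = -0.44970, ln C = 1.45324.

k = -0.4497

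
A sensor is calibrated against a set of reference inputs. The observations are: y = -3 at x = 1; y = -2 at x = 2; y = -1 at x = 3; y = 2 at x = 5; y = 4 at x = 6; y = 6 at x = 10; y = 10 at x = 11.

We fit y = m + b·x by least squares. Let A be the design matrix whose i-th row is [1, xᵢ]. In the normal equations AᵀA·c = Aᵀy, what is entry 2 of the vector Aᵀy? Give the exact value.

194

Entry 2 ↔ basis x, so (Aᵀy)_{2} = Σᵢ (x)·yᵢ = (1)·(-3) + (2)·(-2) + (3)·(-1) + (5)·(2) + (6)·(4) + (10)·(6) + (11)·(10) = 194.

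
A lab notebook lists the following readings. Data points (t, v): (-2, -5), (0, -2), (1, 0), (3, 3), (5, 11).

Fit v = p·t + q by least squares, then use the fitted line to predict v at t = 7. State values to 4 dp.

Compute the Gram sums: Σt·t = 39, Σt = 7, Σ1 = 5.
For Mᵀv: Σt·v = 74, Σv = 7.
So MᵀM·[p, q]ᵀ = Mᵀv: [[39, 7]; [7, 5]]·[p, q]ᵀ = [74, 7]ᵀ.
det = 39·5 − 7² = 146.
p = (74·5 − 7·7)/146 = 321/146; q = (39·7 − 7·74)/146 = -245/146.
At t = 7: v̂ = (321/146)·(7) + (-245/146)·(1) = 1001/73.

v̂ = 13.7123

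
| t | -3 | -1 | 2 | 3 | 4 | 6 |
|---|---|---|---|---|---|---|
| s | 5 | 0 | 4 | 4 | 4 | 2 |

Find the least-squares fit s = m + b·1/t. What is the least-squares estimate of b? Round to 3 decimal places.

With design matrix A, AᵀA = [[6, -1/12]; [-1/12, 25/16]] and Aᵀs = [19, 3]ᵀ.
Eliminating b: (25/16)·(row 1) − (-1/12)·(row 2) gives (1349/144)·m = (25/16)·19 − (-1/12)·3 = 479/16, so m = 4311/1349.
Then b = (3 − (-1/12)·(4311/1349))/(25/16) = 2820/1349.

b = 2.090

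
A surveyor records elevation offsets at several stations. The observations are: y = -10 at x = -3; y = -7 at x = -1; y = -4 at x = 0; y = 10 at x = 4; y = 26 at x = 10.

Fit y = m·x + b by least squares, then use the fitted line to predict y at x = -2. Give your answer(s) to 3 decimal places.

Sums needed: Σx·x = 126, Σx = 10, Σ1 = 5.
Moment sums: Σx·y = 337, Σy = 15.
Normal equations: [[126, 10]; [10, 5]]·[m, b]ᵀ = [337, 15]ᵀ.
Δ = 126·5 − 10² = 530.
m = (337·5 − 10·15)/530 = 307/106; b = (126·15 − 10·337)/530 = -148/53.
At x = -2: ŷ = (307/106)·(-2) + (-148/53)·(1) = -455/53.

ŷ = -8.585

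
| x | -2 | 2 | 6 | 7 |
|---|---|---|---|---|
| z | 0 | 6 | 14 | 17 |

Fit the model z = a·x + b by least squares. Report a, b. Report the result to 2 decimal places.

a = 1.87, b = 3.18

Forming MᵀM = [[93, 13]; [13, 4]] and Mᵀz = [215, 37]ᵀ gives MᵀM·[a, b]ᵀ = Mᵀz.
det = 93·4 − 13² = 203.
a = (215·4 − 13·37)/203 = 379/203; b = (93·37 − 13·215)/203 = 646/203.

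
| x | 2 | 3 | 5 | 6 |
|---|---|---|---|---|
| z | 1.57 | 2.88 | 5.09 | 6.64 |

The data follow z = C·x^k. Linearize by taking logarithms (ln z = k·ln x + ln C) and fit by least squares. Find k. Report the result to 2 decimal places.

With ln zᵢ as the transformed response and ln xᵢ as the regressor:
Σln x = 5.1930, Σ(ln x)² = 7.4881, Σln z = 5.0293, Σln x·ln z = 7.4858.
Equations: 7.4881·k + 5.1930·ln C = 7.4858;  5.1930·k + 4·ln C = 5.0293.
Δ = 7.4881·4 − (5.1930)² = 2.9856; k = (7.4858·4 − 5.1930·5.0293)/2.9856 = 1.28162, ln C = (7.4881·5.0293 − 5.1930·7.4858)/2.9856 = -0.40653.

k = 1.28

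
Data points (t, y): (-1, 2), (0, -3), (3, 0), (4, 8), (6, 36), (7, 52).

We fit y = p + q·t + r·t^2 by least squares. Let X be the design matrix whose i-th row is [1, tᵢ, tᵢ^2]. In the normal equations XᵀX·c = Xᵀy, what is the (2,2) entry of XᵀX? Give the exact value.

Row 2 ↔ basis t, column 2 ↔ basis t, so (XᵀX)_{2,2} = Σᵢ (t)·(t) = (-1)·(-1) + (0)·(0) + (3)·(3) + (4)·(4) + (6)·(6) + (7)·(7) = 111.

111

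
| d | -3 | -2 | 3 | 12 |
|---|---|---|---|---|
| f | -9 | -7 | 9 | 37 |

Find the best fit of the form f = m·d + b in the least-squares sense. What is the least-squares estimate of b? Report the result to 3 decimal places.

Forming AᵀA = [[166, 10]; [10, 4]] and Aᵀf = [512, 30]ᵀ gives AᵀA·[m, b]ᵀ = Aᵀf.
Eliminating b: 4·(row 1) − 10·(row 2) gives 564·m = 4·512 − 10·30 = 1748, so m = 437/141.
Then b = (30 − 10·(437/141))/4 = -35/141.

b = -0.248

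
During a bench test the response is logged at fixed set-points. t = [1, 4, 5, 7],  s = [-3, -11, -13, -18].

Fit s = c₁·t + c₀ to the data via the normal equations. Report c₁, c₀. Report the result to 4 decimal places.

The normal system XᵀX·[c₁, c₀]ᵀ = Xᵀs is [[91, 17]; [17, 4]]·[c₁, c₀]ᵀ = [-238, -45]ᵀ.
Eliminating c₀: 4·(row 1) − 17·(row 2) gives 75·c₁ = 4·(-238) − 17·(-45) = -187, so c₁ = -187/75.
Then c₀ = ((-45) − 17·(-187/75))/4 = -49/75.

c₁ = -2.4933, c₀ = -0.6533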